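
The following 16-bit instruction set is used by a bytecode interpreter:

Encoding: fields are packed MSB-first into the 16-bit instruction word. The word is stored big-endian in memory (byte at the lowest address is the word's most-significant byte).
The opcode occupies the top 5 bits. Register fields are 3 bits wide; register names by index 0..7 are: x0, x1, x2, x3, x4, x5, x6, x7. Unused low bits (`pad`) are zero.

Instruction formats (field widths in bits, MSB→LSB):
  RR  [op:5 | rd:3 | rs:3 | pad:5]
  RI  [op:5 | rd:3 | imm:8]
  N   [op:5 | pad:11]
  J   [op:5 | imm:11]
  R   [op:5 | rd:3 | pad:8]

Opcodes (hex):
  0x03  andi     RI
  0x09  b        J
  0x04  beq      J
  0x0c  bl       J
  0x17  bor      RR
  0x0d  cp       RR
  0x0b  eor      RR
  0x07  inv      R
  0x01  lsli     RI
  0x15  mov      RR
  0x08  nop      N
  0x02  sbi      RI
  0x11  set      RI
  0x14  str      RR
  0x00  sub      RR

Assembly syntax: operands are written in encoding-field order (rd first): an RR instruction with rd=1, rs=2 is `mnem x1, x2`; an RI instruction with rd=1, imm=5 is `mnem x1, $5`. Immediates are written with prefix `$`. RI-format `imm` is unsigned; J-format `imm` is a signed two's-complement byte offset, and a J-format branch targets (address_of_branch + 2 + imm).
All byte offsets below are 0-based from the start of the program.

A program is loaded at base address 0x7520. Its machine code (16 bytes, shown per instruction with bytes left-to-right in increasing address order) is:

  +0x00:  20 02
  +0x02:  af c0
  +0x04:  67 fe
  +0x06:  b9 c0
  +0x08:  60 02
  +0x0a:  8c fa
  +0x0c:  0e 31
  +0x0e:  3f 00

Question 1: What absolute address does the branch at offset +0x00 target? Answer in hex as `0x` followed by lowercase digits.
off 0x00: read 20 02 as big → 0x2002
  top 5b → 0x4 → beq [J]
  imm: (w>>0)&0x7ff=0x2 → $2
  target = base 0x7520 + off 0x00 + 2 + imm 2 = 0x7524

0x7524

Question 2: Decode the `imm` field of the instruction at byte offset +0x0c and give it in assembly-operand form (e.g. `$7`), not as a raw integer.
$49

@+0c  big-endian(0e 31) = 0x0e31
  op=0x0e31>>11=0x1 ⇒ lsli (RI)
  [10:8] rd=6 = x6
  [7:0] imm=49 = $49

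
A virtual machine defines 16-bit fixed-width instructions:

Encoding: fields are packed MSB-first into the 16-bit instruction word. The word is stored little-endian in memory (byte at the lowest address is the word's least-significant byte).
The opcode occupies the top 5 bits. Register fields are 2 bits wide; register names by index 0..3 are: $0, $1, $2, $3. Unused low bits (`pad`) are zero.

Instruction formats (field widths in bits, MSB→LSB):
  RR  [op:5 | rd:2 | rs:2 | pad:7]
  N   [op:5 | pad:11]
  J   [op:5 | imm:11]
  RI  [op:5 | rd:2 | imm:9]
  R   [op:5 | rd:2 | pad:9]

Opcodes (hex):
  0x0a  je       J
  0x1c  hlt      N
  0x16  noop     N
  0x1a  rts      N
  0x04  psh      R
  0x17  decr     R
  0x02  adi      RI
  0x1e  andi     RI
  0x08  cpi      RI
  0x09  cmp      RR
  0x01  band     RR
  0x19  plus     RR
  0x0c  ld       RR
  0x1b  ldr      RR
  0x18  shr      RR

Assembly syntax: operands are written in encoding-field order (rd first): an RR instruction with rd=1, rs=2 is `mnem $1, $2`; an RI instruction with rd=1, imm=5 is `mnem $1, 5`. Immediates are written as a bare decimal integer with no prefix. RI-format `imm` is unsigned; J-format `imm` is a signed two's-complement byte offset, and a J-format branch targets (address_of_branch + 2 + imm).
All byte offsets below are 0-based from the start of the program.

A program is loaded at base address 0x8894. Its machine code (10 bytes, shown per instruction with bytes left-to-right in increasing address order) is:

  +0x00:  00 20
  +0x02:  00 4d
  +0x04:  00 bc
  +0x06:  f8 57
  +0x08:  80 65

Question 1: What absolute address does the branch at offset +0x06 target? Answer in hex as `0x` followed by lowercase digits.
0x8894

off 0x06: read f8 57 as little → 0x57f8
  opcode bits[15:11]=0xa: je/J
  imm@[10:0]=0x7f8 (s11→-8) ⇒ -8
  target = base 0x8894 + off 0x06 + 2 + imm -8 = 0x8894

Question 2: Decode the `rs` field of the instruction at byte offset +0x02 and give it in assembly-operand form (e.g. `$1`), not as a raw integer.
[02] 00 4d → 0x4d00
  opcode bits[15:11]=0x9: cmp/RR
  rd@[10:9]=0x2 ⇒ $2
  rs@[8:7]=0x2 ⇒ $2

$2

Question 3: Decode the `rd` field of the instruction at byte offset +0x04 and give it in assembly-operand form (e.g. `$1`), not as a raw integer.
$2

off 0x04: read 00 bc as little → 0xbc00
  top 5b → 0x17 → decr [R]
  rd: (w>>9)&0x3=0x2 → $2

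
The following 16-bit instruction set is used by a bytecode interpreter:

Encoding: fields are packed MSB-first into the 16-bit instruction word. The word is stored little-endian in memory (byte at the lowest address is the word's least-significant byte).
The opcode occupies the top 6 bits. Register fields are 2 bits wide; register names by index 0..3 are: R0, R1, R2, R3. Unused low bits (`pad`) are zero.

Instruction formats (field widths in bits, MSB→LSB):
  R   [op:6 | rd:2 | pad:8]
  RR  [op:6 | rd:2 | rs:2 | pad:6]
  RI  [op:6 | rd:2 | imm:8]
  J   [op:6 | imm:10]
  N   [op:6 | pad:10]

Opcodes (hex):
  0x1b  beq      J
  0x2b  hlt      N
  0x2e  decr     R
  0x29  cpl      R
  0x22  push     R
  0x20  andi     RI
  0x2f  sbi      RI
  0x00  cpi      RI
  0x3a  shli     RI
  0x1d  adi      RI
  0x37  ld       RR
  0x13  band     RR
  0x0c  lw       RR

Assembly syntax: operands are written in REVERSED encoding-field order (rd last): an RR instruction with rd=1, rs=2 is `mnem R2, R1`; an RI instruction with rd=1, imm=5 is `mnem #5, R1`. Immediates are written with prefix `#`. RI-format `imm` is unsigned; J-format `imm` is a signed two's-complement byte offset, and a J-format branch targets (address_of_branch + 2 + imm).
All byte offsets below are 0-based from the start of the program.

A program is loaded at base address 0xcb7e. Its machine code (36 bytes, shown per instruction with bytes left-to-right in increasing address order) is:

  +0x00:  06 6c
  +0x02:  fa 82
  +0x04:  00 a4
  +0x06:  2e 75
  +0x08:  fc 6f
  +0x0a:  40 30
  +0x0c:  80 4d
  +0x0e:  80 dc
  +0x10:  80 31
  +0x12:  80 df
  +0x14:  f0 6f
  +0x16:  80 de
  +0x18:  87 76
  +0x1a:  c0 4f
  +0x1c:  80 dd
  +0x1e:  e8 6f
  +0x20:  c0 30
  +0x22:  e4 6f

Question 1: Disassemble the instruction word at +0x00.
off 0x00: read 06 6c as little → 0x6c06
  op=0x6c06>>10=0x1b ⇒ beq (J)
  imm: (w>>0)&0x3ff=0x6 → #6

beq #6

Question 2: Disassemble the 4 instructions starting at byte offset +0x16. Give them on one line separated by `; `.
+0x16: 80 de ⇒ word 0xde80 (little)
  op=0xde80>>10=0x37 ⇒ ld (RR)
  [9:8] rd=2 = R2
  [7:6] rs=2 = R2
+0x18: 87 76 ⇒ word 0x7687 (little)
  op=0x7687>>10=0x1d ⇒ adi (RI)
  [9:8] rd=2 = R2
  [7:0] imm=135 = #135
+0x1a: c0 4f ⇒ word 0x4fc0 (little)
  op=0x4fc0>>10=0x13 ⇒ band (RR)
  [9:8] rd=3 = R3
  [7:6] rs=3 = R3
+0x1c: 80 dd ⇒ word 0xdd80 (little)
  op=0xdd80>>10=0x37 ⇒ ld (RR)
  [9:8] rd=1 = R1
  [7:6] rs=2 = R2

ld R2, R2; adi #135, R2; band R3, R3; ld R2, R1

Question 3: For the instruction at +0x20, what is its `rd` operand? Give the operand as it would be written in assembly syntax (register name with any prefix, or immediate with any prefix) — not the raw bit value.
[20] c0 30 → 0x30c0
  op=0x30c0>>10=0xc ⇒ lw (RR)
  [9:8] rd=0 = R0
  [7:6] rs=3 = R3

R0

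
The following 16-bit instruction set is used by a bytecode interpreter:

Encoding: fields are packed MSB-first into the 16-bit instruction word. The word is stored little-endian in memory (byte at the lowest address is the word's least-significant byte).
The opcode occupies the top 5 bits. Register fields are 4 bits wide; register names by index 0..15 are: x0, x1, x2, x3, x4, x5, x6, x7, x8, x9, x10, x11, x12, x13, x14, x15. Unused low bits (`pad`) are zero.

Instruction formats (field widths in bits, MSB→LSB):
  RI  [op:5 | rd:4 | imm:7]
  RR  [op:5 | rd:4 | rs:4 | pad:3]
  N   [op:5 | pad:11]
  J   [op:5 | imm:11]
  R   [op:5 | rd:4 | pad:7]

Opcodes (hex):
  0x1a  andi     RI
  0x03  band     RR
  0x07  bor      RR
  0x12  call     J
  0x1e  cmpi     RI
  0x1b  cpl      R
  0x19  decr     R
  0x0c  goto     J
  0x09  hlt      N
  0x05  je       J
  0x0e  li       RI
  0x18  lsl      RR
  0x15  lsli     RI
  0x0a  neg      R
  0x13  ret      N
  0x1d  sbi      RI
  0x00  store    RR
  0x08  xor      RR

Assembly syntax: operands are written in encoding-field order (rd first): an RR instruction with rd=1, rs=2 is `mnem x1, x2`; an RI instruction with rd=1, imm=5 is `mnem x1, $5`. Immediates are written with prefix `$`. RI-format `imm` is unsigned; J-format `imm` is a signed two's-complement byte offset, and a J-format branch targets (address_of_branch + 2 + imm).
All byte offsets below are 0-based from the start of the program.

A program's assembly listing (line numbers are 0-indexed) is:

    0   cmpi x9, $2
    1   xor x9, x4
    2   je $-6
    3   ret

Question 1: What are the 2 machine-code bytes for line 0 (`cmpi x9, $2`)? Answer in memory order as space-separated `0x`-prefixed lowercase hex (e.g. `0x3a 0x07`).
L0: cmpi op=0x1e:5|rd=9:4|imm=2:7 ⇒ 0xf482 ⇒ little 82 f4

0x82 0xf4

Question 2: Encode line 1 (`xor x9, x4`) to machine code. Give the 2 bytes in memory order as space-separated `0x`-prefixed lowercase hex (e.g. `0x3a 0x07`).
line 1 (xor): pack op=0x8:5|rd=9:4|rs=4:4|pad=0:3 = 0x44a0; little→ a0 44

0xa0 0x44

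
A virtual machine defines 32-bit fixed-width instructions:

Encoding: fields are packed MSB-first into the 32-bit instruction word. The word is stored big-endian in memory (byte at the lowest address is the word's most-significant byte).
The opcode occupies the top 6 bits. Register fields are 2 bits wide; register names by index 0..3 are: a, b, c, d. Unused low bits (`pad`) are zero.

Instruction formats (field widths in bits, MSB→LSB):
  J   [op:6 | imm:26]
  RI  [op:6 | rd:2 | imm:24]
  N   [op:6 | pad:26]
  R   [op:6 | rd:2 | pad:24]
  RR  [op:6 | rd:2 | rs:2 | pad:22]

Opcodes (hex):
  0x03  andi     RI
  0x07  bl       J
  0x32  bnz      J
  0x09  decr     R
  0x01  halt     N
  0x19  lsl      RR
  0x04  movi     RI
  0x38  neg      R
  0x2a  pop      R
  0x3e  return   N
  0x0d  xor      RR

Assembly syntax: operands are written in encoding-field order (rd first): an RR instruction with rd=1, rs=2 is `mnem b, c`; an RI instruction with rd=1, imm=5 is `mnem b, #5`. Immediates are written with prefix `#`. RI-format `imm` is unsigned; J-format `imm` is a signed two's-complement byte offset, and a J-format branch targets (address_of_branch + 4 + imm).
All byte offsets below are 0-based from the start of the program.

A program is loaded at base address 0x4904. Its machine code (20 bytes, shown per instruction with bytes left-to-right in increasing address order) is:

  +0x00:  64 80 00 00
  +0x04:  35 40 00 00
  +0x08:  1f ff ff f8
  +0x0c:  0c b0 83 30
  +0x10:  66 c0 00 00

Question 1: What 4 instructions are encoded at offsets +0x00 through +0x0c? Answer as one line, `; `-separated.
lsl a, c; xor b, b; bl #-8; andi a, #11567920

@+00  big-endian(64 80 00 00) = 0x64800000
  op=0x64800000>>26=0x19 ⇒ lsl (RR)
  rd@[25:24]=0x0 ⇒ a
  rs@[23:22]=0x2 ⇒ c
@+04  big-endian(35 40 00 00) = 0x35400000
  op=0x35400000>>26=0xd ⇒ xor (RR)
  rd@[25:24]=0x1 ⇒ b
  rs@[23:22]=0x1 ⇒ b
@+08  big-endian(1f ff ff f8) = 0x1ffffff8
  op=0x1ffffff8>>26=0x7 ⇒ bl (J)
  imm@[25:0]=0x3fffff8 (s26→-8) ⇒ #-8
@+0c  big-endian(0c b0 83 30) = 0x0cb08330
  op=0x0cb08330>>26=0x3 ⇒ andi (RI)
  rd@[25:24]=0x0 ⇒ a
  imm@[23:0]=0xb08330 ⇒ #11567920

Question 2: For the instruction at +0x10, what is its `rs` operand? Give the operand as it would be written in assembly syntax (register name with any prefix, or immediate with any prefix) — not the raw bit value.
[10] 66 c0 00 00 → 0x66c00000
  top 6b → 0x19 → lsl [RR]
  [25:24] rd=2 = c
  [23:22] rs=3 = d

d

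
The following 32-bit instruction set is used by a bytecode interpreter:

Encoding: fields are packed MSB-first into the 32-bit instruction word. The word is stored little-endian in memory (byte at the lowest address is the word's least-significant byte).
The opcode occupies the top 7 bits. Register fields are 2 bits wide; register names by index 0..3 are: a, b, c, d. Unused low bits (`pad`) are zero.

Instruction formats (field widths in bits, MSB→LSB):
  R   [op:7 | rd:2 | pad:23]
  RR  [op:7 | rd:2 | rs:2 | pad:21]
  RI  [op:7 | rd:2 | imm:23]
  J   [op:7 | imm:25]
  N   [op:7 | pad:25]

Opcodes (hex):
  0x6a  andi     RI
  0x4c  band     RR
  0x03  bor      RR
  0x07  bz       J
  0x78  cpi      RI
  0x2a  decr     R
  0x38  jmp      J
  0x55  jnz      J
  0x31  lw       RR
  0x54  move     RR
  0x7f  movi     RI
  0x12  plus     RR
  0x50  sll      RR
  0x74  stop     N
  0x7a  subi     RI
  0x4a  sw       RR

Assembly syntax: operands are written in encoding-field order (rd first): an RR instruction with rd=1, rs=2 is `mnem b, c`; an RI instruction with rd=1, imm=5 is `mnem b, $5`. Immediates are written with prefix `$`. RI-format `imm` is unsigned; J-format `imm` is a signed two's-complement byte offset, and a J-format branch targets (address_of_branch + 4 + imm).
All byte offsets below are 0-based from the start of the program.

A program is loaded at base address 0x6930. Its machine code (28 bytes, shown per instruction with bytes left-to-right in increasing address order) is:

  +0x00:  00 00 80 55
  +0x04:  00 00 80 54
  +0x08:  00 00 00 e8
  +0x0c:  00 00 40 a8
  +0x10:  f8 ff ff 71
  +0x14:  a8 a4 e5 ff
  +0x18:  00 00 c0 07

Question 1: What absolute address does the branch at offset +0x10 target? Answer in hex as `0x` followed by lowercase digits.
0x693c

[10] f8 ff ff 71 → 0x71fffff8
  opcode bits[31:25]=0x38: jmp/J
  imm@[24:0]=0x1fffff8 (s25→-8) ⇒ $-8
  target = base 0x6930 + off 0x10 + 4 + imm -8 = 0x693c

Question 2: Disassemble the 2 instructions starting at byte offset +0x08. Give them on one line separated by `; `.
+0x08: 00 00 00 e8 ⇒ word 0xe8000000 (little)
  op=0xe8000000>>25=0x74 ⇒ stop (N)
+0x0c: 00 00 40 a8 ⇒ word 0xa8400000 (little)
  op=0xa8400000>>25=0x54 ⇒ move (RR)
  [24:23] rd=0 = a
  [22:21] rs=2 = c

stop; move a, c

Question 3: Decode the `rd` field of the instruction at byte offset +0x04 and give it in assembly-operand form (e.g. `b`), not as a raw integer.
b

@+04  little-endian(00 00 80 54) = 0x54800000
  opcode bits[31:25]=0x2a: decr/R
  rd@[24:23]=0x1 ⇒ b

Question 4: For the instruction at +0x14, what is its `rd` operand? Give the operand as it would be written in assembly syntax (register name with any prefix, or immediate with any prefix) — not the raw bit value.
d

[14] a8 a4 e5 ff → 0xffe5a4a8
  top 7b → 0x7f → movi [RI]
  rd: (w>>23)&0x3=0x3 → d
  imm: (w>>0)&0x7fffff=0x65a4a8 → $6661288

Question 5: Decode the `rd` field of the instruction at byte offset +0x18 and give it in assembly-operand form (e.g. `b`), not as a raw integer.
d

+0x18: 00 00 c0 07 ⇒ word 0x07c00000 (little)
  op=0x07c00000>>25=0x3 ⇒ bor (RR)
  rd: (w>>23)&0x3=0x3 → d
  rs: (w>>21)&0x3=0x2 → c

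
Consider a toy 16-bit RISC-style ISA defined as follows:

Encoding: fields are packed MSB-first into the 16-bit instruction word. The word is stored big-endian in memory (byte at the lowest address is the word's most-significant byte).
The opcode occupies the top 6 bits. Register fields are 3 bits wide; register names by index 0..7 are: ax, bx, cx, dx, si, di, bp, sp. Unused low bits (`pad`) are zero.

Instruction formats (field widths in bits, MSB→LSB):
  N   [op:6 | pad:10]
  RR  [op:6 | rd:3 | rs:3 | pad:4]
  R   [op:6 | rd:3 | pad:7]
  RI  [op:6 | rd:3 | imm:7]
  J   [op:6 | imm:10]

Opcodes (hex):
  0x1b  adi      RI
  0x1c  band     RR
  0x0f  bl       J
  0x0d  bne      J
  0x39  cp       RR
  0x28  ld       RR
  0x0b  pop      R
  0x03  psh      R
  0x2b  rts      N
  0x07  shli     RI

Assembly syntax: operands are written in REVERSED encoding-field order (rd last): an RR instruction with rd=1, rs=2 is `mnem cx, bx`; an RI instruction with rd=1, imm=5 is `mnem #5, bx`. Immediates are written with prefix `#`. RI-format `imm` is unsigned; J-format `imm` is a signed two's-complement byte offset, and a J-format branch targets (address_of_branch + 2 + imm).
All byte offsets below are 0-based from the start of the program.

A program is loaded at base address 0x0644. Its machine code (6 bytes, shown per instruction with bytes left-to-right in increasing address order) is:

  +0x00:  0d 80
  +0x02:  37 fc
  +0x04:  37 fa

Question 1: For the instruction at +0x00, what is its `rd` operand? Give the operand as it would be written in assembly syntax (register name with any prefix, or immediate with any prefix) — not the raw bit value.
dx

@+00  big-endian(0d 80) = 0x0d80
  op=0x0d80>>10=0x3 ⇒ psh (R)
  rd@[9:7]=0x3 ⇒ dx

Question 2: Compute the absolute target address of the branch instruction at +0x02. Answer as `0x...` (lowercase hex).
@+02  big-endian(37 fc) = 0x37fc
  op=0x37fc>>10=0xd ⇒ bne (J)
  imm@[9:0]=0x3fc (s10→-4) ⇒ #-4
  target = base 0x0644 + off 0x02 + 2 + imm -4 = 0x0644

0x0644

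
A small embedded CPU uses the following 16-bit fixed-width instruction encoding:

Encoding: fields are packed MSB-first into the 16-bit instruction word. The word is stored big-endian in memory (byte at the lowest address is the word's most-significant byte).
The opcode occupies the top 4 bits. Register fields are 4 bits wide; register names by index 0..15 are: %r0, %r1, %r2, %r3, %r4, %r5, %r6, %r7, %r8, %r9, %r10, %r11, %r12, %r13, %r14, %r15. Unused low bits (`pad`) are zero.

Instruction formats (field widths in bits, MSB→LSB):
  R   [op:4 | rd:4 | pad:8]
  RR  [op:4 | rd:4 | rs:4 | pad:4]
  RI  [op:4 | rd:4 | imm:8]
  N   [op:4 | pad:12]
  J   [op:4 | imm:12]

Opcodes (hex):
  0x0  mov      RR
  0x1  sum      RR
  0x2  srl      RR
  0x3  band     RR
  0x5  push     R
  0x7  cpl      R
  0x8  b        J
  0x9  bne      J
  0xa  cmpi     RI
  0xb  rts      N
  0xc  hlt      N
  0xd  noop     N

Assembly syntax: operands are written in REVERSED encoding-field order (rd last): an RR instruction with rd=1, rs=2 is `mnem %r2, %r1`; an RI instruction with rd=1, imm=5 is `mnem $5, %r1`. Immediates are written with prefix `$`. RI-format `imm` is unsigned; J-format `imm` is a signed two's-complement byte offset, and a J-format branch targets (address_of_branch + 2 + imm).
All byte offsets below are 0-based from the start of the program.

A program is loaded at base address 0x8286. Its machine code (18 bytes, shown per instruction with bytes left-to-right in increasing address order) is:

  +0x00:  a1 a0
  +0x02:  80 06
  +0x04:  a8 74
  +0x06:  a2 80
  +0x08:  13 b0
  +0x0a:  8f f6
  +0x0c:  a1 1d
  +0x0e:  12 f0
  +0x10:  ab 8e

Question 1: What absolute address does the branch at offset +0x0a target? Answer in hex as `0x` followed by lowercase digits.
+0x0a: 8f f6 ⇒ word 0x8ff6 (big)
  top 4b → 0x8 → b [J]
  [11:0] imm=4086 (s12→-10) = $-10
  target = base 0x8286 + off 0x0a + 2 + imm -10 = 0x8288

0x8288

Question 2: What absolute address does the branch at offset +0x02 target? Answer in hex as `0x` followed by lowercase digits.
0x8290

off 0x02: read 80 06 as big → 0x8006
  opcode bits[15:12]=0x8: b/J
  [11:0] imm=6 = $6
  target = base 0x8286 + off 0x02 + 2 + imm 6 = 0x8290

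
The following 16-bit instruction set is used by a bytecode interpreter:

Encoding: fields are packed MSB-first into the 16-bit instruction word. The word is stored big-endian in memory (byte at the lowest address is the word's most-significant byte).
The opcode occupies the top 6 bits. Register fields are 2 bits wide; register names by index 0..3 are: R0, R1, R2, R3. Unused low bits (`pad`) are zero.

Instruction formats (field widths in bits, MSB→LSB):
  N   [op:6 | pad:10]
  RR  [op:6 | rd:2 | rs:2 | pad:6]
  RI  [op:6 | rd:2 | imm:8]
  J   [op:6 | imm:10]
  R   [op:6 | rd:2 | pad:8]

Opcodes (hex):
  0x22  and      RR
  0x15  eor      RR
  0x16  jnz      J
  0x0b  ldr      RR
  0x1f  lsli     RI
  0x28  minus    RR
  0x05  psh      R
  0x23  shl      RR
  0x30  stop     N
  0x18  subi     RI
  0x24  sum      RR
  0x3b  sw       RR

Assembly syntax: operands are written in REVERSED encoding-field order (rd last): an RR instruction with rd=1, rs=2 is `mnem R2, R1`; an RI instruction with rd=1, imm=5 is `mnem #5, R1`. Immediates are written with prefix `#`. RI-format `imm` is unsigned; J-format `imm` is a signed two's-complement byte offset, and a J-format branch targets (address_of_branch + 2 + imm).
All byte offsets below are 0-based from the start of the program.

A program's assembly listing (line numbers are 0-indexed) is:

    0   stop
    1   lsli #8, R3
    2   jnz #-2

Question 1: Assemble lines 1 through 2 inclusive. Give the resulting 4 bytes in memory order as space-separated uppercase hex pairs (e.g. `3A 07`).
line 1 (lsli): pack op=0x1f:6|rd=3:2|imm=8:8 = 0x7f08; big→ 7f 08
line 2 (jnz): pack op=0x16:6|imm=-2:10 = 0x5bfe; big→ 5b fe

7F 08 5B FE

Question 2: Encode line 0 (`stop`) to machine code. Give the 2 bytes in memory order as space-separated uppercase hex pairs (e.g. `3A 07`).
C0 00

L0: stop op=0x30:6|pad=0:10 ⇒ 0xc000 ⇒ big c0 00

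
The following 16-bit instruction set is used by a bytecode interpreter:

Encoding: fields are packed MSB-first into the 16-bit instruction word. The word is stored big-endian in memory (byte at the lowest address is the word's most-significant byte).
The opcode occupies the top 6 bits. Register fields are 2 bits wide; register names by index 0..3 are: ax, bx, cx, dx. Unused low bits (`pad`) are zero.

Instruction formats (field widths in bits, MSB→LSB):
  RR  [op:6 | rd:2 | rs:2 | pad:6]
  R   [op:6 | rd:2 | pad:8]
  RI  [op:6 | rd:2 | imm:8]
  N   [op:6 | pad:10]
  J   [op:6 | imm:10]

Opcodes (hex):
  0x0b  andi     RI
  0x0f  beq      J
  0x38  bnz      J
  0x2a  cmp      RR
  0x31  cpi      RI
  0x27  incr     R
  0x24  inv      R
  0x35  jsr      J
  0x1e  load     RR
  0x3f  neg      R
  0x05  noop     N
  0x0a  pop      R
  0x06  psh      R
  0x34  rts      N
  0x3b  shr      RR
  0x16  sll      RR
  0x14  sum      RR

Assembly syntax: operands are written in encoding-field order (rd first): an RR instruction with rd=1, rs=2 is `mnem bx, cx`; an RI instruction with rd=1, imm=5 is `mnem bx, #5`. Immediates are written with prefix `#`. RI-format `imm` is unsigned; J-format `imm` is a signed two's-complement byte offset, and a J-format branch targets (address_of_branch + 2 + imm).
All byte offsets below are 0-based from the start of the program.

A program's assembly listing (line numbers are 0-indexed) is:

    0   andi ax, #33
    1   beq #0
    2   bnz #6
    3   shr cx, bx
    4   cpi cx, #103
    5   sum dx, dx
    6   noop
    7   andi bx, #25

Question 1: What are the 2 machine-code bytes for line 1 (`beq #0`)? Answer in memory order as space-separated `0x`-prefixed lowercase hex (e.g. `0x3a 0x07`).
0x3c 0x00

1. beq fields op=0xf:6|imm=0:10 → word 3c00h → 3c 00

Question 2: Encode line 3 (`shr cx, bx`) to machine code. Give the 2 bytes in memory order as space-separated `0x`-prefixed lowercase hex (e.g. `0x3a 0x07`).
0xee 0x40

L3: shr op=0x3b:6|rd=2:2|rs=1:2|pad=0:6 ⇒ 0xee40 ⇒ big ee 40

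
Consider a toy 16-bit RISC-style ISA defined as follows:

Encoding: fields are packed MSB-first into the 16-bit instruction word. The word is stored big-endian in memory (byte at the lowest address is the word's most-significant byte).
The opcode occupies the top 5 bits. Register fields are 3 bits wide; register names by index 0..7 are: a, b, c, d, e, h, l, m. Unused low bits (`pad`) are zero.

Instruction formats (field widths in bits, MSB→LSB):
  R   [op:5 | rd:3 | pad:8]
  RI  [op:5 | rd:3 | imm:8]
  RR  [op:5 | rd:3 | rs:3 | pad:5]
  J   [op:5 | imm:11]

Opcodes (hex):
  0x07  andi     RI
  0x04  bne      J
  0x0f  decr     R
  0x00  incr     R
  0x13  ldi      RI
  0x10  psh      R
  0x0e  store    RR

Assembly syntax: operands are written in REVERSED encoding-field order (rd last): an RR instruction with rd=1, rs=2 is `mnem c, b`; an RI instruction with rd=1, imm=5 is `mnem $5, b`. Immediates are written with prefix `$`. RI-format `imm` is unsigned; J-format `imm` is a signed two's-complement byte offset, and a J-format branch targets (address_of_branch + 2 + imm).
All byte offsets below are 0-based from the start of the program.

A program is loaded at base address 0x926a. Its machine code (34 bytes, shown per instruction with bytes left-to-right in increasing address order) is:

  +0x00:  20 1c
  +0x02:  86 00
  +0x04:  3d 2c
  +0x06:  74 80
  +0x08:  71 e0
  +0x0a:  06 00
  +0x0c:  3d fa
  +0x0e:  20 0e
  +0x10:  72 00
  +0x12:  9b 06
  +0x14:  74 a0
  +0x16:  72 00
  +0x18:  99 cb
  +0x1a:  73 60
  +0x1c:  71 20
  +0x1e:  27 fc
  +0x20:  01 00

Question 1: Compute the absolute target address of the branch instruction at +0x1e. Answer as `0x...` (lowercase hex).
0x9286

off 0x1e: read 27 fc as big → 0x27fc
  op=0x27fc>>11=0x4 ⇒ bne (J)
  imm: (w>>0)&0x7ff=0x7fc (s11→-4) → $-4
  target = base 0x926a + off 0x1e + 2 + imm -4 = 0x9286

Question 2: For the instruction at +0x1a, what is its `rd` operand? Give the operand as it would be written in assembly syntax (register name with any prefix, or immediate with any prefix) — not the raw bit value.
d

+0x1a: 73 60 ⇒ word 0x7360 (big)
  opcode bits[15:11]=0xe: store/RR
  [10:8] rd=3 = d
  [7:5] rs=3 = d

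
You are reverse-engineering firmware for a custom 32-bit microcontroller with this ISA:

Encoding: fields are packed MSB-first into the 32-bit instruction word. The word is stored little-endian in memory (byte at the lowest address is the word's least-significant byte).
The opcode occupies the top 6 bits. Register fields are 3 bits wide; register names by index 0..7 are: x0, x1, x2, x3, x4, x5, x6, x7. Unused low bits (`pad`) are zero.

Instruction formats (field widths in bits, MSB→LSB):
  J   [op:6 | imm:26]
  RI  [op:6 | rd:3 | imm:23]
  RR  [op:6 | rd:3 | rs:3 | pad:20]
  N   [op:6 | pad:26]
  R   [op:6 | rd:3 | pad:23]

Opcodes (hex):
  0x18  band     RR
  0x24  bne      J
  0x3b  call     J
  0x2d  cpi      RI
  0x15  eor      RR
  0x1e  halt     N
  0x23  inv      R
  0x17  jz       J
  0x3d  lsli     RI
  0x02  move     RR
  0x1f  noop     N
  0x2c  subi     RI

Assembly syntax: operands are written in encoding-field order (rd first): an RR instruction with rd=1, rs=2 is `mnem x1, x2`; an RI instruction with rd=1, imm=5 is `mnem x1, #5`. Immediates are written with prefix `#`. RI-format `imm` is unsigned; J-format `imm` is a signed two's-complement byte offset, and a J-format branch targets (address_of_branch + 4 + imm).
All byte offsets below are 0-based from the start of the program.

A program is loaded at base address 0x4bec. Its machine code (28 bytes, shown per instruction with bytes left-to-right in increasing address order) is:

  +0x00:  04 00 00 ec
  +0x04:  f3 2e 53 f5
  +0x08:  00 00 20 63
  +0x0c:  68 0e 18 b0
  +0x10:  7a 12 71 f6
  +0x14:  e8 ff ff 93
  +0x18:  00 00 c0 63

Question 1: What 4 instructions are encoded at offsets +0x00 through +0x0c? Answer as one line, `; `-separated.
+0x00: 04 00 00 ec ⇒ word 0xec000004 (little)
  top 6b → 0x3b → call [J]
  imm: (w>>0)&0x3ffffff=0x4 → #4
+0x04: f3 2e 53 f5 ⇒ word 0xf5532ef3 (little)
  top 6b → 0x3d → lsli [RI]
  rd: (w>>23)&0x7=0x2 → x2
  imm: (w>>0)&0x7fffff=0x532ef3 → #5451507
+0x08: 00 00 20 63 ⇒ word 0x63200000 (little)
  top 6b → 0x18 → band [RR]
  rd: (w>>23)&0x7=0x6 → x6
  rs: (w>>20)&0x7=0x2 → x2
+0x0c: 68 0e 18 b0 ⇒ word 0xb0180e68 (little)
  top 6b → 0x2c → subi [RI]
  rd: (w>>23)&0x7=0x0 → x0
  imm: (w>>0)&0x7fffff=0x180e68 → #1576552

call #4; lsli x2, #5451507; band x6, x2; subi x0, #1576552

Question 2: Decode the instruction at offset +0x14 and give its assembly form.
bne #-24

off 0x14: read e8 ff ff 93 as little → 0x93ffffe8
  top 6b → 0x24 → bne [J]
  imm@[25:0]=0x3ffffe8 (s26→-24) ⇒ #-24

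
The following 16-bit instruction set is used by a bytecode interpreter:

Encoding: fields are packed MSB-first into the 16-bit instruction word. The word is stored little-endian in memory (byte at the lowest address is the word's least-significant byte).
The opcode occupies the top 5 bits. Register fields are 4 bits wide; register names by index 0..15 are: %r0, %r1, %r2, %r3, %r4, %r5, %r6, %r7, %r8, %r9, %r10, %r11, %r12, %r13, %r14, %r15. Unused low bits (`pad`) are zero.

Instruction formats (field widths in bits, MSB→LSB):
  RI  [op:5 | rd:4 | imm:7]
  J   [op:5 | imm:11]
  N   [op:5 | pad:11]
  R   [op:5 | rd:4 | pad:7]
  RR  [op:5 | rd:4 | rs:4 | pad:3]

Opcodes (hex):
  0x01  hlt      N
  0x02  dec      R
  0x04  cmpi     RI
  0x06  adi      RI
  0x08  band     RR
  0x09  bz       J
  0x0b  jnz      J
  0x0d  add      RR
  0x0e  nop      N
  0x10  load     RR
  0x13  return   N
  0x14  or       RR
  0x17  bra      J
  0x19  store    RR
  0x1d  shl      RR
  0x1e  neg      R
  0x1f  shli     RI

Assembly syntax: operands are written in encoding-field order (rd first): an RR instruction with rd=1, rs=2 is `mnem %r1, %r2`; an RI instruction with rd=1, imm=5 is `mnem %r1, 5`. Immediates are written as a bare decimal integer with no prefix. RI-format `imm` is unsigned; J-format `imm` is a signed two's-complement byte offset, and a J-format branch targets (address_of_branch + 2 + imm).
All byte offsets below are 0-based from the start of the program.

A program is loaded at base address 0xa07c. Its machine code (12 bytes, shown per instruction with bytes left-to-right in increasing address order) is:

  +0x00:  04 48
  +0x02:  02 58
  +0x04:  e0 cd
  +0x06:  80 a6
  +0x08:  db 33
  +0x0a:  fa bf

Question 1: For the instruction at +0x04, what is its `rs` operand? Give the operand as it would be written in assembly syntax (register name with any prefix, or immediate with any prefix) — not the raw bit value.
+0x04: e0 cd ⇒ word 0xcde0 (little)
  top 5b → 0x19 → store [RR]
  [10:7] rd=11 = %r11
  [6:3] rs=12 = %r12

%r12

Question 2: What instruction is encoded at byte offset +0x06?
or %r13, %r0

[06] 80 a6 → 0xa680
  opcode bits[15:11]=0x14: or/RR
  rd@[10:7]=0xd ⇒ %r13
  rs@[6:3]=0x0 ⇒ %r0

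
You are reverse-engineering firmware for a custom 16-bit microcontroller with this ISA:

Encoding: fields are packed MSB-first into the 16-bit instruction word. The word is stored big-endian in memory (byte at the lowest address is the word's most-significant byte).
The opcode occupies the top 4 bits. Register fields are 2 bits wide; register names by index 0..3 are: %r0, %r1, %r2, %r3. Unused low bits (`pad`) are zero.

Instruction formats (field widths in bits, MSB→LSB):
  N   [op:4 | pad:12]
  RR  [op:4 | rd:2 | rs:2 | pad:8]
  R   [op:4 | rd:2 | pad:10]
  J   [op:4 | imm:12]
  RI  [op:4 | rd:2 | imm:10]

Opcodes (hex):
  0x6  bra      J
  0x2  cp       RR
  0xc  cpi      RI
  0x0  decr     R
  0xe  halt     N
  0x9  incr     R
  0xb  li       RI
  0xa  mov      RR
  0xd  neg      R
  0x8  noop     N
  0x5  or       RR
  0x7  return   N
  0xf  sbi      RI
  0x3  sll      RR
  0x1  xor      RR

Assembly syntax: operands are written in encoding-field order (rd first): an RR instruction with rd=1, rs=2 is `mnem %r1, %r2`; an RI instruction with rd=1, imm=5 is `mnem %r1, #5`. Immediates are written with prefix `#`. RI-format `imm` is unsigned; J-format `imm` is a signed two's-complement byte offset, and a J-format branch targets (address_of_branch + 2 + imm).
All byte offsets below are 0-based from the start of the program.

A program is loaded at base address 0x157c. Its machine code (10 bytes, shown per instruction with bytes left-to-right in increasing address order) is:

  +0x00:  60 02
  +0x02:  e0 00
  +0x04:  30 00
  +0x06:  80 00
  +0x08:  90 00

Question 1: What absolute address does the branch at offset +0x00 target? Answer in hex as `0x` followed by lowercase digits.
+0x00: 60 02 ⇒ word 0x6002 (big)
  op=0x6002>>12=0x6 ⇒ bra (J)
  imm: (w>>0)&0xfff=0x2 → #2
  target = base 0x157c + off 0x00 + 2 + imm 2 = 0x1580

0x1580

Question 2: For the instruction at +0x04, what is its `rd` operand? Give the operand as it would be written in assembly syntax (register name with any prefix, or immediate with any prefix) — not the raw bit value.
%r0

off 0x04: read 30 00 as big → 0x3000
  opcode bits[15:12]=0x3: sll/RR
  rd@[11:10]=0x0 ⇒ %r0
  rs@[9:8]=0x0 ⇒ %r0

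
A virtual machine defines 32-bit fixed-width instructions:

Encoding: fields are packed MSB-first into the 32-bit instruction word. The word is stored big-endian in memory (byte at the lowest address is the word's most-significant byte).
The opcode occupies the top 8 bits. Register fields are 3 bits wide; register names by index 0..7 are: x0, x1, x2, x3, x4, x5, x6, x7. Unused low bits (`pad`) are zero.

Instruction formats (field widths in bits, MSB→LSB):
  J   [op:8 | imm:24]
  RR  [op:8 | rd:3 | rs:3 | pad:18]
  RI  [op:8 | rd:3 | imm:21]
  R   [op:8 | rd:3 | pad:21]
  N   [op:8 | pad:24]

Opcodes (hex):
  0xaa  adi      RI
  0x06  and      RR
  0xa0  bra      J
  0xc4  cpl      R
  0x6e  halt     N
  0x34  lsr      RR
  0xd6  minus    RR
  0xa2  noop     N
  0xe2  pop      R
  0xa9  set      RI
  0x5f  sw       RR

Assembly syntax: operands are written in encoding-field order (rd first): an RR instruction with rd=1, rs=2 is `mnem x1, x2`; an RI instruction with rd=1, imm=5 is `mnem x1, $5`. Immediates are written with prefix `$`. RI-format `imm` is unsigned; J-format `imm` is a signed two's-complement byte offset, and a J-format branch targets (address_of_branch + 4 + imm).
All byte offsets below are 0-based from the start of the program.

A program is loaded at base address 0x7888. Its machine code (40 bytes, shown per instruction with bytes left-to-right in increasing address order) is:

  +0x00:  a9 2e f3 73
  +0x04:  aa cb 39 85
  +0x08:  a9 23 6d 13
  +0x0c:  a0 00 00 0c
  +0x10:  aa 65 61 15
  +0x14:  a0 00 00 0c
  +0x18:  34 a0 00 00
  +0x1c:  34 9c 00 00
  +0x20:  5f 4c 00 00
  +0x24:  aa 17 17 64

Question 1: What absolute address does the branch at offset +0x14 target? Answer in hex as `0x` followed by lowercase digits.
@+14  big-endian(a0 00 00 0c) = 0xa000000c
  op=0xa000000c>>24=0xa0 ⇒ bra (J)
  imm: (w>>0)&0xffffff=0xc → $12
  target = base 0x7888 + off 0x14 + 4 + imm 12 = 0x78ac

0x78ac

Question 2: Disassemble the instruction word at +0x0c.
bra $12

+0x0c: a0 00 00 0c ⇒ word 0xa000000c (big)
  op=0xa000000c>>24=0xa0 ⇒ bra (J)
  [23:0] imm=12 = $12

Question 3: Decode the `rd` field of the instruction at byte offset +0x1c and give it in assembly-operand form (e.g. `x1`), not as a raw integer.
+0x1c: 34 9c 00 00 ⇒ word 0x349c0000 (big)
  op=0x349c0000>>24=0x34 ⇒ lsr (RR)
  rd@[23:21]=0x4 ⇒ x4
  rs@[20:18]=0x7 ⇒ x7

x4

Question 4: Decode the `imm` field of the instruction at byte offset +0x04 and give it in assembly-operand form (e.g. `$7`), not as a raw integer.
[04] aa cb 39 85 → 0xaacb3985
  opcode bits[31:24]=0xaa: adi/RI
  rd@[23:21]=0x6 ⇒ x6
  imm@[20:0]=0xb3985 ⇒ $735621

$735621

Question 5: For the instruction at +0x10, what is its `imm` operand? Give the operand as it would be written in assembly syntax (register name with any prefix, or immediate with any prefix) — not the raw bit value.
$352533

@+10  big-endian(aa 65 61 15) = 0xaa656115
  op=0xaa656115>>24=0xaa ⇒ adi (RI)
  rd@[23:21]=0x3 ⇒ x3
  imm@[20:0]=0x56115 ⇒ $352533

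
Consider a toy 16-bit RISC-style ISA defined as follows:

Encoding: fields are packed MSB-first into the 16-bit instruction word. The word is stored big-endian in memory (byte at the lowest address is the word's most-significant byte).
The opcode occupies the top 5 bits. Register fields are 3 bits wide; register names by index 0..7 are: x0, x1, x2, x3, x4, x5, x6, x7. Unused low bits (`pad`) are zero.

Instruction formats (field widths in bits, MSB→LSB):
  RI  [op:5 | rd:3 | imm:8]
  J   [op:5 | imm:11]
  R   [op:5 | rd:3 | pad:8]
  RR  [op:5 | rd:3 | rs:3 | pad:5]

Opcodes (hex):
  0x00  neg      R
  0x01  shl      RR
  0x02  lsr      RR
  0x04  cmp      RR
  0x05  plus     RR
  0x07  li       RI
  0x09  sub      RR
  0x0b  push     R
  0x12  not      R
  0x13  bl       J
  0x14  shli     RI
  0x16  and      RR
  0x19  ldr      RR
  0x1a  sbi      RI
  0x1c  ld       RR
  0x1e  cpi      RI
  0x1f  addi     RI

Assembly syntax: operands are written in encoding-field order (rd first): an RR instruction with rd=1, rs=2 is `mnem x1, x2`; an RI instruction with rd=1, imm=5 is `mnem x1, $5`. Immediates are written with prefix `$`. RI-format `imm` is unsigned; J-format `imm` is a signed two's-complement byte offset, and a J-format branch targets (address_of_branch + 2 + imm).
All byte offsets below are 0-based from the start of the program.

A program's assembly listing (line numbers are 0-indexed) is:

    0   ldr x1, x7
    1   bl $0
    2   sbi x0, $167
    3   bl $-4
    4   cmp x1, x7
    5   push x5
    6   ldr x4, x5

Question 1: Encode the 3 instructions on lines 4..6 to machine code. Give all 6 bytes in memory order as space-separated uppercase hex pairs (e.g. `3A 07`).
line 4 (cmp): pack op=0x4:5|rd=1:3|rs=7:3|pad=0:5 = 0x21e0; big→ 21 e0
line 5 (push): pack op=0xb:5|rd=5:3|pad=0:8 = 0x5d00; big→ 5d 00
line 6 (ldr): pack op=0x19:5|rd=4:3|rs=5:3|pad=0:5 = 0xcca0; big→ cc a0

21 E0 5D 00 CC A0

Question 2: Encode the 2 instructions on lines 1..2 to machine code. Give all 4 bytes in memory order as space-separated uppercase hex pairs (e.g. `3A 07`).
98 00 D0 A7

1. bl fields op=0x13:5|imm=0:11 → word 9800h → 98 00
2. sbi fields op=0x1a:5|rd=0:3|imm=167:8 → word d0a7h → d0 a7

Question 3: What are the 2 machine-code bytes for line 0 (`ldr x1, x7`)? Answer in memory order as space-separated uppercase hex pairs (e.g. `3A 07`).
line 0 (ldr): pack op=0x19:5|rd=1:3|rs=7:3|pad=0:5 = 0xc9e0; big→ c9 e0

C9 E0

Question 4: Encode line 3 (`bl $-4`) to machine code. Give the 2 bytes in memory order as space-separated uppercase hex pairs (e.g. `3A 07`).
L3: bl op=0x13:5|imm=-4:11 ⇒ 0x9ffc ⇒ big 9f fc

9F FC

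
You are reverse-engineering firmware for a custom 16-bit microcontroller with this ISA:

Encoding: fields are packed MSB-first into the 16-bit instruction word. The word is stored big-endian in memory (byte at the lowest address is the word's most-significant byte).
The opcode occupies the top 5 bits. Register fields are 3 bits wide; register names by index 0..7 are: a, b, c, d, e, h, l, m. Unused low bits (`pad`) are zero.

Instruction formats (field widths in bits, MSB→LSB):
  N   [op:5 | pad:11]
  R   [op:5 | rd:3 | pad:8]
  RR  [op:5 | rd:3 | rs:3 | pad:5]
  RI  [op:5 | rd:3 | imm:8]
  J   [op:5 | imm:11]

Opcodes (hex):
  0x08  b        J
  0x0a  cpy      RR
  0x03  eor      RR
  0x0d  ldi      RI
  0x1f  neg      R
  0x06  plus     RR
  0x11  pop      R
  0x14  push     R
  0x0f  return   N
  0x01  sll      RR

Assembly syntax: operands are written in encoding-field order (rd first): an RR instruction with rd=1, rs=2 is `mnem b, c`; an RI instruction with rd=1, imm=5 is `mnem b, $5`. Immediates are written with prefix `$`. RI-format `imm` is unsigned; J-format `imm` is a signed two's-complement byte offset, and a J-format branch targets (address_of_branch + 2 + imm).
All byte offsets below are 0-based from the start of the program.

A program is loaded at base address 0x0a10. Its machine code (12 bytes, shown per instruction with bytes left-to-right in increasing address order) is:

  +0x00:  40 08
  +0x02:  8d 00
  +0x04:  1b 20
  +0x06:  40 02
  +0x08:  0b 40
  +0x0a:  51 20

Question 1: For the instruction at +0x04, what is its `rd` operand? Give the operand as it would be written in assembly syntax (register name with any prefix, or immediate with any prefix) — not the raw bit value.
d

@+04  big-endian(1b 20) = 0x1b20
  top 5b → 0x3 → eor [RR]
  rd: (w>>8)&0x7=0x3 → d
  rs: (w>>5)&0x7=0x1 → b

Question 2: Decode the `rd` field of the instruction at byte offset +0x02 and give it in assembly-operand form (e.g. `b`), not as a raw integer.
h

[02] 8d 00 → 0x8d00
  op=0x8d00>>11=0x11 ⇒ pop (R)
  [10:8] rd=5 = h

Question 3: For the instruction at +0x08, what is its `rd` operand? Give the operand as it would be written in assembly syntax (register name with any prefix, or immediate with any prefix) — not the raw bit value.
off 0x08: read 0b 40 as big → 0x0b40
  top 5b → 0x1 → sll [RR]
  rd: (w>>8)&0x7=0x3 → d
  rs: (w>>5)&0x7=0x2 → c

d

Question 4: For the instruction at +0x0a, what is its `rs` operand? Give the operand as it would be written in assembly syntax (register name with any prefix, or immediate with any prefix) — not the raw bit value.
off 0x0a: read 51 20 as big → 0x5120
  op=0x5120>>11=0xa ⇒ cpy (RR)
  [10:8] rd=1 = b
  [7:5] rs=1 = b

b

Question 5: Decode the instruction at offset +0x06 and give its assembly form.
b $2

+0x06: 40 02 ⇒ word 0x4002 (big)
  opcode bits[15:11]=0x8: b/J
  [10:0] imm=2 = $2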